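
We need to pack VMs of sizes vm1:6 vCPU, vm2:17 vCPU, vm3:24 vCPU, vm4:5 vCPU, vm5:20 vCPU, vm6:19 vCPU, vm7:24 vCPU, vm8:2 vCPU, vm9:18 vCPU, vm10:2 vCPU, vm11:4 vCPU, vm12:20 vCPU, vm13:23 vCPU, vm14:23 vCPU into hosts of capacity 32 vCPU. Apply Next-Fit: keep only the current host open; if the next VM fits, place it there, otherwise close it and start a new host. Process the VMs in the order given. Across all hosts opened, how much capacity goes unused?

81

host 1: place vm1 (6 vCPU), 26 vCPU left
host 1: place vm2 (17 vCPU), 9 vCPU left
host 2: place vm3 (24 vCPU), 8 vCPU left
host 2: place vm4 (5 vCPU), 3 vCPU left
host 3: place vm5 (20 vCPU), 12 vCPU left
host 4: place vm6 (19 vCPU), 13 vCPU left
host 5: place vm7 (24 vCPU), 8 vCPU left
host 5: place vm8 (2 vCPU), 6 vCPU left
host 6: place vm9 (18 vCPU), 14 vCPU left
host 6: place vm10 (2 vCPU), 12 vCPU left
host 6: place vm11 (4 vCPU), 8 vCPU left
host 7: place vm12 (20 vCPU), 12 vCPU left
host 8: place vm13 (23 vCPU), 9 vCPU left
host 9: place vm14 (23 vCPU), 9 vCPU left
9 hosts × 32 vCPU = 288 vCPU; used 207 vCPU; unused 81 vCPU.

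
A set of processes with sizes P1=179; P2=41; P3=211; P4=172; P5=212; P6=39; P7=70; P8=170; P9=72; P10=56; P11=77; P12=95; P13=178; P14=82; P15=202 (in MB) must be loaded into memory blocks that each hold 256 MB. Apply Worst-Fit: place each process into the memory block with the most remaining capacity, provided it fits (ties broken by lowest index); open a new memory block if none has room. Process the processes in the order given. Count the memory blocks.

9 memory blocks

memory block 1: place P1 (179 MB), 77 MB left
memory block 1: place P2 (41 MB), 36 MB left
memory block 2: place P3 (211 MB), 45 MB left
memory block 3: place P4 (172 MB), 84 MB left
memory block 4: place P5 (212 MB), 44 MB left
memory block 3: place P6 (39 MB), 45 MB left
memory block 5: place P7 (70 MB), 186 MB left
memory block 5: place P8 (170 MB), 16 MB left
memory block 6: place P9 (72 MB), 184 MB left
memory block 6: place P10 (56 MB), 128 MB left
memory block 6: place P11 (77 MB), 51 MB left
memory block 7: place P12 (95 MB), 161 MB left
memory block 8: place P13 (178 MB), 78 MB left
memory block 7: place P14 (82 MB), 79 MB left
memory block 9: place P15 (202 MB), 54 MB left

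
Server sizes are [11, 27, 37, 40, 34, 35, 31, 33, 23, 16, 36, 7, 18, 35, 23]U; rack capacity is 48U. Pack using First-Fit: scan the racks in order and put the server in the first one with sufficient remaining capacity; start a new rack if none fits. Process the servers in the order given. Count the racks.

11 racks

rack 1: place 11U, 37U left
rack 1: place 27U, 10U left
rack 2: place 37U, 11U left
rack 3: place 40U, 8U left
rack 4: place 34U, 14U left
rack 5: place 35U, 13U left
rack 6: place 31U, 17U left
rack 7: place 33U, 15U left
rack 8: place 23U, 25U left
rack 6: place 16U, 1U left
rack 9: place 36U, 12U left
rack 1: place 7U, 3U left
rack 8: place 18U, 7U left
rack 10: place 35U, 13U left
rack 11: place 23U, 25U left
Final racks: [11,27,7] [37] [40] [34] [35] [31,16] [33] [23,18] [36] [35] [23].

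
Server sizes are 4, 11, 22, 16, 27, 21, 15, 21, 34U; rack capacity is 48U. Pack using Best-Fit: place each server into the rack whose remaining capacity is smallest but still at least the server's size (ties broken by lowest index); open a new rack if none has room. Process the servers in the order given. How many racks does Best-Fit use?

4U → rack 1 (remaining 44U)
11U → rack 1 (remaining 33U)
22U → rack 1 (remaining 11U)
16U → rack 2 (remaining 32U)
27U → rack 2 (remaining 5U)
21U → rack 3 (remaining 27U)
15U → rack 3 (remaining 12U)
21U → rack 4 (remaining 27U)
34U → rack 5 (remaining 14U)
Final racks: [4,11,22] [16,27] [21,15] [21] [34].

5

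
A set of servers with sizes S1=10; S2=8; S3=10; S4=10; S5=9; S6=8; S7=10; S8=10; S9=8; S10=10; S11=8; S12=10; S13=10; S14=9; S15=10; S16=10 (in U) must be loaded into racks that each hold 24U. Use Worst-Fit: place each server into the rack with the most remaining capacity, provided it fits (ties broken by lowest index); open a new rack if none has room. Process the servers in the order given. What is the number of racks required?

Put S1 (10U) in rack 1; 14U remain.
Put S2 (8U) in rack 1; 6U remain.
Put S3 (10U) in rack 2; 14U remain.
Put S4 (10U) in rack 2; 4U remain.
Put S5 (9U) in rack 3; 15U remain.
Put S6 (8U) in rack 3; 7U remain.
Put S7 (10U) in rack 4; 14U remain.
Put S8 (10U) in rack 4; 4U remain.
Put S9 (8U) in rack 5; 16U remain.
Put S10 (10U) in rack 5; 6U remain.
Put S11 (8U) in rack 6; 16U remain.
Put S12 (10U) in rack 6; 6U remain.
Put S13 (10U) in rack 7; 14U remain.
Put S14 (9U) in rack 7; 5U remain.
Put S15 (10U) in rack 8; 14U remain.
Put S16 (10U) in rack 8; 4U remain.
Final racks: [10,8] [10,10] [9,8] [10,10] [8,10] [8,10] [10,9] [10,10].

8 racks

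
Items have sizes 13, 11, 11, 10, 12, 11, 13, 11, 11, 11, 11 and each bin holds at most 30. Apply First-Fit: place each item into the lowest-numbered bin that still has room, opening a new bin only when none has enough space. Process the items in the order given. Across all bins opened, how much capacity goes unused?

Put 13 in bin 1; 17 remain.
Put 11 in bin 1; 6 remain.
Put 11 in bin 2; 19 remain.
Put 10 in bin 2; 9 remain.
Put 12 in bin 3; 18 remain.
Put 11 in bin 3; 7 remain.
Put 13 in bin 4; 17 remain.
Put 11 in bin 4; 6 remain.
Put 11 in bin 5; 19 remain.
Put 11 in bin 5; 8 remain.
Put 11 in bin 6; 19 remain.
6 bins × 30 = 180; used 125; unused 55.

55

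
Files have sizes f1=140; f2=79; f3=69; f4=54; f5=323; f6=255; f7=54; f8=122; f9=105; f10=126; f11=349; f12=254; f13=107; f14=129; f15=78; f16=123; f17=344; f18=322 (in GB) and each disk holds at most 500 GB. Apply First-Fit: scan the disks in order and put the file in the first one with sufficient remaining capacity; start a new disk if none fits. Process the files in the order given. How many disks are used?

Put f1 (140 GB) in disk 1; 360 GB remain.
Put f2 (79 GB) in disk 1; 281 GB remain.
Put f3 (69 GB) in disk 1; 212 GB remain.
Put f4 (54 GB) in disk 1; 158 GB remain.
Put f5 (323 GB) in disk 2; 177 GB remain.
Put f6 (255 GB) in disk 3; 245 GB remain.
Put f7 (54 GB) in disk 1; 104 GB remain.
Put f8 (122 GB) in disk 2; 55 GB remain.
Put f9 (105 GB) in disk 3; 140 GB remain.
Put f10 (126 GB) in disk 3; 14 GB remain.
Put f11 (349 GB) in disk 4; 151 GB remain.
Put f12 (254 GB) in disk 5; 246 GB remain.
Put f13 (107 GB) in disk 4; 44 GB remain.
Put f14 (129 GB) in disk 5; 117 GB remain.
Put f15 (78 GB) in disk 1; 26 GB remain.
Put f16 (123 GB) in disk 6; 377 GB remain.
Put f17 (344 GB) in disk 6; 33 GB remain.
Put f18 (322 GB) in disk 7; 178 GB remain.

7 disks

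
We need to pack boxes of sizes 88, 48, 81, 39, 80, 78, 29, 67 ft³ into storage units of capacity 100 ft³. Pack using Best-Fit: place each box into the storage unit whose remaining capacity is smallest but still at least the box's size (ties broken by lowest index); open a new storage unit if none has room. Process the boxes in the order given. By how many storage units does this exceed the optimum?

0

Best-Fit: [88] [48,39] [81] [80] [78] [29,67] → 6 storage units.
Total size 510 ft³; any packing needs at least ⌈510/100⌉ = 6 storage units.
So 6 is already optimal.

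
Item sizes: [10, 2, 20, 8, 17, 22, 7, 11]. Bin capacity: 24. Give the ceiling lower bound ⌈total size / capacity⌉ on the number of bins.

5

Total size = 10 + 2 + 20 + 8 + 17 + 22 + 7 + 11 = 97.
⌈97 / 24⌉ = 5.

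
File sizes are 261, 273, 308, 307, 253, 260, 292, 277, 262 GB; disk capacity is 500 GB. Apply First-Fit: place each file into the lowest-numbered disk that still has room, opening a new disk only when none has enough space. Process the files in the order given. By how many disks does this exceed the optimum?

0

First-Fit: [261] [273] [308] [307] [253] [260] [292] [277] [262] → 9 disks.
9 files exceed 250 GB (half the capacity), and no two of those can share a disk, so at least 9 disks are needed.
So 9 is already optimal.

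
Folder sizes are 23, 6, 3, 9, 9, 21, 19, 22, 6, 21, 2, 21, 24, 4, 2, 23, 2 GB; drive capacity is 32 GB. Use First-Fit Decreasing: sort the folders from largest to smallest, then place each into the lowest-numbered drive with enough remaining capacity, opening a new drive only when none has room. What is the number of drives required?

Sorted descending: 24, 23, 23, 22, 21, 21, 21, 19, 9, 9, 6, 6, 4, 3, 2, 2, 2.
24 GB → drive 1 (remaining 8 GB)
23 GB → drive 2 (remaining 9 GB)
23 GB → drive 3 (remaining 9 GB)
22 GB → drive 4 (remaining 10 GB)
21 GB → drive 5 (remaining 11 GB)
21 GB → drive 6 (remaining 11 GB)
21 GB → drive 7 (remaining 11 GB)
19 GB → drive 8 (remaining 13 GB)
9 GB → drive 2 (remaining 0 GB)
9 GB → drive 3 (remaining 0 GB)
6 GB → drive 1 (remaining 2 GB)
6 GB → drive 4 (remaining 4 GB)
4 GB → drive 4 (remaining 0 GB)
3 GB → drive 5 (remaining 8 GB)
2 GB → drive 1 (remaining 0 GB)
2 GB → drive 5 (remaining 6 GB)
2 GB → drive 5 (remaining 4 GB)

8 drives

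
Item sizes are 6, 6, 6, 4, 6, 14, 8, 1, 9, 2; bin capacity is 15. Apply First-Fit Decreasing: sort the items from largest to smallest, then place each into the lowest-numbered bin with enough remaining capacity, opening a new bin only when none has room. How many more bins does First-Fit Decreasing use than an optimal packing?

0

First-Fit Decreasing: [14,1] [9,6] [8,6] [6,6,2] [4] → 5 bins.
Total size 62; any packing needs at least ⌈62/15⌉ = 5 bins.
So 5 is already optimal.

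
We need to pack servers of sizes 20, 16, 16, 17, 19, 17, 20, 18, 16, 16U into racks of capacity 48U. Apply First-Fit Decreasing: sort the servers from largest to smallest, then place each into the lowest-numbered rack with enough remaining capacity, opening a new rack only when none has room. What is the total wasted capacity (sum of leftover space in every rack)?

65

Sorted descending: 20, 20, 19, 18, 17, 17, 16, 16, 16, 16.
rack 1: place 20U, 28U left
rack 1: place 20U, 8U left
rack 2: place 19U, 29U left
rack 2: place 18U, 11U left
rack 3: place 17U, 31U left
rack 3: place 17U, 14U left
rack 4: place 16U, 32U left
rack 4: place 16U, 16U left
rack 4: place 16U, 0U left
rack 5: place 16U, 32U left
5 racks × 48U = 240U; used 175U; unused 65U.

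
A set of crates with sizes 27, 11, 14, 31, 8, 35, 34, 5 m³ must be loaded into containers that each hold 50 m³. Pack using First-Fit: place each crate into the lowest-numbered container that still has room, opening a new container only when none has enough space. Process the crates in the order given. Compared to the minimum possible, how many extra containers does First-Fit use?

First-Fit: [27,11,8] [14,31,5] [35] [34] → 4 containers.
Total size 165 m³; any packing needs at least ⌈165/50⌉ = 4 containers.
So 4 is already optimal.

0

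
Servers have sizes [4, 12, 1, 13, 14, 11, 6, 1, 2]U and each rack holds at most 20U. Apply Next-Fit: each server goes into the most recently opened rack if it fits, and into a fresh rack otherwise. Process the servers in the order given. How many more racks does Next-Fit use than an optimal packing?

0

Next-Fit: [4,12,1] [13] [14] [11,6,1,2] → 4 racks.
Total size 64U; any packing needs at least ⌈64/20⌉ = 4 racks.
So 4 is already optimal.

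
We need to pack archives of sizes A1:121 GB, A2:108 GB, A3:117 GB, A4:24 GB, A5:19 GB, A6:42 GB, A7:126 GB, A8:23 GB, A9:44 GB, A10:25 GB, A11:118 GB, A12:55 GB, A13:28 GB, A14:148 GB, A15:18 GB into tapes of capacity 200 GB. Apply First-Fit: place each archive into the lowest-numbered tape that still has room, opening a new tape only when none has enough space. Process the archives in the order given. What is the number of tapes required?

6

Put A1 (121 GB) in tape 1; 79 GB remain.
Put A2 (108 GB) in tape 2; 92 GB remain.
Put A3 (117 GB) in tape 3; 83 GB remain.
Put A4 (24 GB) in tape 1; 55 GB remain.
Put A5 (19 GB) in tape 1; 36 GB remain.
Put A6 (42 GB) in tape 2; 50 GB remain.
Put A7 (126 GB) in tape 4; 74 GB remain.
Put A8 (23 GB) in tape 1; 13 GB remain.
Put A9 (44 GB) in tape 2; 6 GB remain.
Put A10 (25 GB) in tape 3; 58 GB remain.
Put A11 (118 GB) in tape 5; 82 GB remain.
Put A12 (55 GB) in tape 3; 3 GB remain.
Put A13 (28 GB) in tape 4; 46 GB remain.
Put A14 (148 GB) in tape 6; 52 GB remain.
Put A15 (18 GB) in tape 4; 28 GB remain.
Final tapes: [121,24,19,23] [108,42,44] [117,25,55] [126,28,18] [118] [148].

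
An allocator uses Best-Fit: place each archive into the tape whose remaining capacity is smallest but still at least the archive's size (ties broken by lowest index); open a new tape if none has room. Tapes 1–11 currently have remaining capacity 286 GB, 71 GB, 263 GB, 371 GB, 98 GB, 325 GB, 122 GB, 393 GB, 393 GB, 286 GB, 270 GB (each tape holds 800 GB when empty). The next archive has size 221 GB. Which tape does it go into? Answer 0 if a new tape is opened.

Tapes with room: tape 1 (286 GB), tape 3 (263 GB), tape 4 (371 GB), tape 6 (325 GB), tape 8 (393 GB), tape 9 (393 GB), tape 10 (286 GB), tape 11 (270 GB).
Tightest fit is tape 3 with 263 GB free.

3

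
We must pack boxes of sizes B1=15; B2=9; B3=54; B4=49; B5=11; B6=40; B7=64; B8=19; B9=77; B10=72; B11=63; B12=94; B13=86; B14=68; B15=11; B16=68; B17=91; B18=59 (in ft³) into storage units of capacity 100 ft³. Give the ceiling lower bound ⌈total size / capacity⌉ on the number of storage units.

Total size = 15 + 9 + 54 + 49 + 11 + 40 + 64 + 19 + 77 + 72 + 63 + 94 + 86 + 68 + 11 + 68 + 91 + 59 = 950 ft³.
⌈950 / 100⌉ = 10.

10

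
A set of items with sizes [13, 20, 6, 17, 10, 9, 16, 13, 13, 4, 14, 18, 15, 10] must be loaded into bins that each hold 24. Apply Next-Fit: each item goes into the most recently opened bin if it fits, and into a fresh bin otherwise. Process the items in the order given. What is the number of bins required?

bin 1: place 13, 11 left
bin 2: place 20, 4 left
bin 3: place 6, 18 left
bin 3: place 17, 1 left
bin 4: place 10, 14 left
bin 4: place 9, 5 left
bin 5: place 16, 8 left
bin 6: place 13, 11 left
bin 7: place 13, 11 left
bin 7: place 4, 7 left
bin 8: place 14, 10 left
bin 9: place 18, 6 left
bin 10: place 15, 9 left
bin 11: place 10, 14 left
Final bins: [13] [20] [6,17] [10,9] [16] [13] [13,4] [14] [18] [15] [10].

11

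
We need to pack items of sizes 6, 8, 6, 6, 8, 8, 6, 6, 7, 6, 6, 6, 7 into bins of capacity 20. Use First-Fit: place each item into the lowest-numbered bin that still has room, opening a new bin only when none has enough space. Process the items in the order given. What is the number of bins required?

6 → bin 1 (remaining 14)
8 → bin 1 (remaining 6)
6 → bin 1 (remaining 0)
6 → bin 2 (remaining 14)
8 → bin 2 (remaining 6)
8 → bin 3 (remaining 12)
6 → bin 2 (remaining 0)
6 → bin 3 (remaining 6)
7 → bin 4 (remaining 13)
6 → bin 3 (remaining 0)
6 → bin 4 (remaining 7)
6 → bin 4 (remaining 1)
7 → bin 5 (remaining 13)
Final bins: [6,8,6] [6,8,6] [8,6,6] [7,6,6] [7].

5 bins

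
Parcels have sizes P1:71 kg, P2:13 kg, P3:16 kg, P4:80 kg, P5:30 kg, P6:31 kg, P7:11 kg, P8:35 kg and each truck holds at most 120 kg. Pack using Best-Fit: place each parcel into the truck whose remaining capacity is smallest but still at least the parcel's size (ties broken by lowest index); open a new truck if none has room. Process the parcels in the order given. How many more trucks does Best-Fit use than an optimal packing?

Best-Fit: [71,13,16,11] [80,30] [31,35] → 3 trucks.
Total size 287 kg; any packing needs at least ⌈287/120⌉ = 3 trucks.
So 3 is already optimal.

0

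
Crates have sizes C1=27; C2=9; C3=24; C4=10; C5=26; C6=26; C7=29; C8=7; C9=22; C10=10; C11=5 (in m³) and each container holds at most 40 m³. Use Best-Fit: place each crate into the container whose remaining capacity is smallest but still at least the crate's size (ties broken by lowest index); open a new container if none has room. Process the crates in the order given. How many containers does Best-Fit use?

container 1: place C1 (27 m³), 13 m³ left
container 1: place C2 (9 m³), 4 m³ left
container 2: place C3 (24 m³), 16 m³ left
container 2: place C4 (10 m³), 6 m³ left
container 3: place C5 (26 m³), 14 m³ left
container 4: place C6 (26 m³), 14 m³ left
container 5: place C7 (29 m³), 11 m³ left
container 5: place C8 (7 m³), 4 m³ left
container 6: place C9 (22 m³), 18 m³ left
container 3: place C10 (10 m³), 4 m³ left
container 2: place C11 (5 m³), 1 m³ left

6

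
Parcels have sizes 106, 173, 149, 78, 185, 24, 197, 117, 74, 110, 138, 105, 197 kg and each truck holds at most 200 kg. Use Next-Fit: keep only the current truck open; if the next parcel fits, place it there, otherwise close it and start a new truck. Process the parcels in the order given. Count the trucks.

12

Put 106 kg in truck 1; 94 kg remain.
Put 173 kg in truck 2; 27 kg remain.
Put 149 kg in truck 3; 51 kg remain.
Put 78 kg in truck 4; 122 kg remain.
Put 185 kg in truck 5; 15 kg remain.
Put 24 kg in truck 6; 176 kg remain.
Put 197 kg in truck 7; 3 kg remain.
Put 117 kg in truck 8; 83 kg remain.
Put 74 kg in truck 8; 9 kg remain.
Put 110 kg in truck 9; 90 kg remain.
Put 138 kg in truck 10; 62 kg remain.
Put 105 kg in truck 11; 95 kg remain.
Put 197 kg in truck 12; 3 kg remain.
Final trucks: [106] [173] [149] [78] [185] [24] [197] [117,74] [110] [138] [105] [197].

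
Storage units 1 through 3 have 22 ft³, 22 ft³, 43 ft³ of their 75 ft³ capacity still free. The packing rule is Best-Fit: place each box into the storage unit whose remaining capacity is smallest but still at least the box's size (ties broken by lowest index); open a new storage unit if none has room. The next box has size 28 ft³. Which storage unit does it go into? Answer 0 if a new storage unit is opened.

Storage units with room: storage unit 3 (43 ft³).
Tightest fit is storage unit 3 with 43 ft³ free.

3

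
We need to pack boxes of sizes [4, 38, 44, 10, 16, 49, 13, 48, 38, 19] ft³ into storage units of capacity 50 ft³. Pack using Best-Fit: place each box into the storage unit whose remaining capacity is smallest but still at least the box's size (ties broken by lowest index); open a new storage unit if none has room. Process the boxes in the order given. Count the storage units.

7

4 ft³ → storage unit 1 (remaining 46 ft³)
38 ft³ → storage unit 1 (remaining 8 ft³)
44 ft³ → storage unit 2 (remaining 6 ft³)
10 ft³ → storage unit 3 (remaining 40 ft³)
16 ft³ → storage unit 3 (remaining 24 ft³)
49 ft³ → storage unit 4 (remaining 1 ft³)
13 ft³ → storage unit 3 (remaining 11 ft³)
48 ft³ → storage unit 5 (remaining 2 ft³)
38 ft³ → storage unit 6 (remaining 12 ft³)
19 ft³ → storage unit 7 (remaining 31 ft³)
Final storage units: [4,38] [44] [10,16,13] [49] [48] [38] [19].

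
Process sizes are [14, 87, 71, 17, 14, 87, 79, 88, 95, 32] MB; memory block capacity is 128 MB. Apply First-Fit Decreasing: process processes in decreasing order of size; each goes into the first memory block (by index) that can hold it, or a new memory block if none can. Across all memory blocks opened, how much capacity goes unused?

184

Sorted descending: 95, 88, 87, 87, 79, 71, 32, 17, 14, 14.
95 MB → memory block 1 (remaining 33 MB)
88 MB → memory block 2 (remaining 40 MB)
87 MB → memory block 3 (remaining 41 MB)
87 MB → memory block 4 (remaining 41 MB)
79 MB → memory block 5 (remaining 49 MB)
71 MB → memory block 6 (remaining 57 MB)
32 MB → memory block 1 (remaining 1 MB)
17 MB → memory block 2 (remaining 23 MB)
14 MB → memory block 2 (remaining 9 MB)
14 MB → memory block 3 (remaining 27 MB)
6 memory blocks × 128 MB = 768 MB; used 584 MB; unused 184 MB.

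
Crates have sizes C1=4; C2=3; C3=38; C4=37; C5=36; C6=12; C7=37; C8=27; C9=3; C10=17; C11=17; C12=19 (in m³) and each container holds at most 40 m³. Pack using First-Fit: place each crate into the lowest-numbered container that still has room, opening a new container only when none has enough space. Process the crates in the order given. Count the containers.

C1 (4 m³) → container 1 (remaining 36 m³)
C2 (3 m³) → container 1 (remaining 33 m³)
C3 (38 m³) → container 2 (remaining 2 m³)
C4 (37 m³) → container 3 (remaining 3 m³)
C5 (36 m³) → container 4 (remaining 4 m³)
C6 (12 m³) → container 1 (remaining 21 m³)
C7 (37 m³) → container 5 (remaining 3 m³)
C8 (27 m³) → container 6 (remaining 13 m³)
C9 (3 m³) → container 1 (remaining 18 m³)
C10 (17 m³) → container 1 (remaining 1 m³)
C11 (17 m³) → container 7 (remaining 23 m³)
C12 (19 m³) → container 7 (remaining 4 m³)

7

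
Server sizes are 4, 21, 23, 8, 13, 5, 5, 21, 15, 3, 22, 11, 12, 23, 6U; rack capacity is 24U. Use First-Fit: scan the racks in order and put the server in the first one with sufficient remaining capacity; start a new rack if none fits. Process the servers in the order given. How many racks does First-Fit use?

9 racks

4U → rack 1 (remaining 20U)
21U → rack 2 (remaining 3U)
23U → rack 3 (remaining 1U)
8U → rack 1 (remaining 12U)
13U → rack 4 (remaining 11U)
5U → rack 1 (remaining 7U)
5U → rack 1 (remaining 2U)
21U → rack 5 (remaining 3U)
15U → rack 6 (remaining 9U)
3U → rack 2 (remaining 0U)
22U → rack 7 (remaining 2U)
11U → rack 4 (remaining 0U)
12U → rack 8 (remaining 12U)
23U → rack 9 (remaining 1U)
6U → rack 6 (remaining 3U)
Final racks: [4,8,5,5] [21,3] [23] [13,11] [21] [15,6] [22] [12] [23].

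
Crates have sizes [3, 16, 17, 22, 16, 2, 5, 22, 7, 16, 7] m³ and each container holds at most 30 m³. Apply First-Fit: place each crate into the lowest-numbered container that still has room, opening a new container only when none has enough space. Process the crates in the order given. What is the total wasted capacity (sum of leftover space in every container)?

container 1: place 3 m³, 27 m³ left
container 1: place 16 m³, 11 m³ left
container 2: place 17 m³, 13 m³ left
container 3: place 22 m³, 8 m³ left
container 4: place 16 m³, 14 m³ left
container 1: place 2 m³, 9 m³ left
container 1: place 5 m³, 4 m³ left
container 5: place 22 m³, 8 m³ left
container 2: place 7 m³, 6 m³ left
container 6: place 16 m³, 14 m³ left
container 3: place 7 m³, 1 m³ left
6 containers × 30 m³ = 180 m³; used 133 m³; unused 47 m³.

47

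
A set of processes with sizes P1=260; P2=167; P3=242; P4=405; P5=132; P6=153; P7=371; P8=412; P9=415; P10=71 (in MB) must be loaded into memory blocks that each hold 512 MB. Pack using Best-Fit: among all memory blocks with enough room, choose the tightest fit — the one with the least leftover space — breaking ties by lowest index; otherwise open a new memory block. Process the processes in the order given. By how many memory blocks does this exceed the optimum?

Best-Fit: [260,167,71] [242,132] [405] [153] [371] [412] [415] → 7 memory blocks.
Total size 2628 MB; any packing needs at least ⌈2628/512⌉ = 6 memory blocks.
An optimal packing achieves that bound: [415,71] [412] [405] [371,132] [260,242] [167,153] → 6 memory blocks.
Excess: 7 − 6 = 1.

1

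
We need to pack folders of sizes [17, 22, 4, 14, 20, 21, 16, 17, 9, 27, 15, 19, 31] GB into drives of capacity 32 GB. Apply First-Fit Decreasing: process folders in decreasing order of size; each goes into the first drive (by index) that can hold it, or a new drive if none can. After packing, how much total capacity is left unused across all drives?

Sorted descending: 31, 27, 22, 21, 20, 19, 17, 17, 16, 15, 14, 9, 4.
Put 31 GB in drive 1; 1 GB remain.
Put 27 GB in drive 2; 5 GB remain.
Put 22 GB in drive 3; 10 GB remain.
Put 21 GB in drive 4; 11 GB remain.
Put 20 GB in drive 5; 12 GB remain.
Put 19 GB in drive 6; 13 GB remain.
Put 17 GB in drive 7; 15 GB remain.
Put 17 GB in drive 8; 15 GB remain.
Put 16 GB in drive 9; 16 GB remain.
Put 15 GB in drive 7; 0 GB remain.
Put 14 GB in drive 8; 1 GB remain.
Put 9 GB in drive 3; 1 GB remain.
Put 4 GB in drive 2; 1 GB remain.
9 drives × 32 GB = 288 GB; used 232 GB; unused 56 GB.

56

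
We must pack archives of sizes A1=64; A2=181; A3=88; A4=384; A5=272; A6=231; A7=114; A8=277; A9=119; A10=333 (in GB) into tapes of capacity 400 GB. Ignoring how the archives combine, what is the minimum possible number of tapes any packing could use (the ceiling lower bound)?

Total size = 64 + 181 + 88 + 384 + 272 + 231 + 114 + 277 + 119 + 333 = 2063 GB.
⌈2063 / 400⌉ = 6.

6 tapes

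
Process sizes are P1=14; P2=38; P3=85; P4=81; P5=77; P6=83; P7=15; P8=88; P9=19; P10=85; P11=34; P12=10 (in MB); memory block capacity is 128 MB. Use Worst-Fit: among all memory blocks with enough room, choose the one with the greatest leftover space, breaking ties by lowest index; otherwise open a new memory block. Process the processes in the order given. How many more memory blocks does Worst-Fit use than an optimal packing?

Worst-Fit: [14,38,15,19] [85] [81,10] [77,34] [83] [88] [85] → 7 memory blocks.
6 processes exceed 64 MB (half the capacity), and no two of those can share a memory block, so at least 6 memory blocks are needed.
An optimal packing achieves that bound: [88,38] [85,34] [85,19,15] [83,14,10] [81] [77] → 6 memory blocks.
Excess: 7 − 6 = 1.

1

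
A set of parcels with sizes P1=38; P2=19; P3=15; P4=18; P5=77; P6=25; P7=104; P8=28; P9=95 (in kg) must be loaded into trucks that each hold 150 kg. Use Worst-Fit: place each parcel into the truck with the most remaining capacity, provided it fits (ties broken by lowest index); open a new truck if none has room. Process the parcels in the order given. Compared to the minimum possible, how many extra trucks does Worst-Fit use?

1

Worst-Fit: [38,19,15,18,28] [77,25] [104] [95] → 4 trucks.
Total size 419 kg; any packing needs at least ⌈419/150⌉ = 3 trucks.
An optimal packing achieves that bound: [104,38] [95,28,25] [77,19,18,15] → 3 trucks.
Excess: 4 − 3 = 1.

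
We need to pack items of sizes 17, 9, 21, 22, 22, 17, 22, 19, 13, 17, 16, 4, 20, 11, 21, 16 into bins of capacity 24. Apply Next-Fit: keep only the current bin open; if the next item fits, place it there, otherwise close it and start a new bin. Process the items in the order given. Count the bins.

bin 1: place 17, 7 left
bin 2: place 9, 15 left
bin 3: place 21, 3 left
bin 4: place 22, 2 left
bin 5: place 22, 2 left
bin 6: place 17, 7 left
bin 7: place 22, 2 left
bin 8: place 19, 5 left
bin 9: place 13, 11 left
bin 10: place 17, 7 left
bin 11: place 16, 8 left
bin 11: place 4, 4 left
bin 12: place 20, 4 left
bin 13: place 11, 13 left
bin 14: place 21, 3 left
bin 15: place 16, 8 left
Final bins: [17] [9] [21] [22] [22] [17] [22] [19] [13] [17] [16,4] [20] [11] [21] [16].

15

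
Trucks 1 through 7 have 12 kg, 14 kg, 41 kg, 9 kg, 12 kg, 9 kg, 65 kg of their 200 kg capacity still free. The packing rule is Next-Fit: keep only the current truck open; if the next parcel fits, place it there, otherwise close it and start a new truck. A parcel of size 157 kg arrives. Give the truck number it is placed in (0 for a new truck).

Next-Fit only looks at truck 7, which has 65 kg free.
157 kg does not fit, so a new truck is opened.

0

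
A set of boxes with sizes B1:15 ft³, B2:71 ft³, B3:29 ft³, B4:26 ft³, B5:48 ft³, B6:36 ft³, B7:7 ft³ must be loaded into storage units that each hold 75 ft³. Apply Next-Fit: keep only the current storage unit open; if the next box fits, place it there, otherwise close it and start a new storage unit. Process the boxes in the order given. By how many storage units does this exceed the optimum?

Next-Fit: [15] [71] [29,26] [48] [36,7] → 5 storage units.
Total size 232 ft³; any packing needs at least ⌈232/75⌉ = 4 storage units.
An optimal packing achieves that bound: [71] [48,26] [36,29,7] [15] → 4 storage units.
Excess: 5 − 4 = 1.

1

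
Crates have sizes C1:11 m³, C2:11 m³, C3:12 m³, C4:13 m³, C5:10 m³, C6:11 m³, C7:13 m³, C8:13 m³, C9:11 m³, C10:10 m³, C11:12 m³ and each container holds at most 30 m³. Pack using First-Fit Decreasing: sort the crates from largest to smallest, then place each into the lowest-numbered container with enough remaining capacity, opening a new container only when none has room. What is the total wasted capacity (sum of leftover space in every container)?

Sorted descending: 13, 13, 13, 12, 12, 11, 11, 11, 11, 10, 10.
13 m³ → container 1 (remaining 17 m³)
13 m³ → container 1 (remaining 4 m³)
13 m³ → container 2 (remaining 17 m³)
12 m³ → container 2 (remaining 5 m³)
12 m³ → container 3 (remaining 18 m³)
11 m³ → container 3 (remaining 7 m³)
11 m³ → container 4 (remaining 19 m³)
11 m³ → container 4 (remaining 8 m³)
11 m³ → container 5 (remaining 19 m³)
10 m³ → container 5 (remaining 9 m³)
10 m³ → container 6 (remaining 20 m³)
6 containers × 30 m³ = 180 m³; used 127 m³; unused 53 m³.

53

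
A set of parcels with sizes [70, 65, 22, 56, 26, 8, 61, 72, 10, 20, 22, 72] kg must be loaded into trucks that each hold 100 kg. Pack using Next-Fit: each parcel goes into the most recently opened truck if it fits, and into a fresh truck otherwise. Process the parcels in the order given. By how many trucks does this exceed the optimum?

Next-Fit: [70] [65,22] [56,26,8] [61] [72,10] [20,22] [72] → 7 trucks.
Total size 504 kg; any packing needs at least ⌈504/100⌉ = 6 trucks.
An optimal packing achieves that bound: [72,26] [72,22] [70,22,8] [65,20,10] [61] [56] → 6 trucks.
Excess: 7 − 6 = 1.

1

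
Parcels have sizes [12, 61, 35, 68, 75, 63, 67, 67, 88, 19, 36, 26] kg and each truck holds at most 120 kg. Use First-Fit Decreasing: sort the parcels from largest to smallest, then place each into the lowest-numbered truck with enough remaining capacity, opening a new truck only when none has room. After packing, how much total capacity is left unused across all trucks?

223

Sorted descending: 88, 75, 68, 67, 67, 63, 61, 36, 35, 26, 19, 12.
88 kg → truck 1 (remaining 32 kg)
75 kg → truck 2 (remaining 45 kg)
68 kg → truck 3 (remaining 52 kg)
67 kg → truck 4 (remaining 53 kg)
67 kg → truck 5 (remaining 53 kg)
63 kg → truck 6 (remaining 57 kg)
61 kg → truck 7 (remaining 59 kg)
36 kg → truck 2 (remaining 9 kg)
35 kg → truck 3 (remaining 17 kg)
26 kg → truck 1 (remaining 6 kg)
19 kg → truck 4 (remaining 34 kg)
12 kg → truck 3 (remaining 5 kg)
7 trucks × 120 kg = 840 kg; used 617 kg; unused 223 kg.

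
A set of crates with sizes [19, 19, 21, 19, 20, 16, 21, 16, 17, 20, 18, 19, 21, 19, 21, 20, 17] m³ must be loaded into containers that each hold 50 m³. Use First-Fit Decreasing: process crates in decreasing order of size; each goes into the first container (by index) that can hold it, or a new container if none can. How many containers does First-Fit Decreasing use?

8 containers

Sorted descending: 21, 21, 21, 21, 20, 20, 20, 19, 19, 19, 19, 19, 18, 17, 17, 16, 16.
Put 21 m³ in container 1; 29 m³ remain.
Put 21 m³ in container 1; 8 m³ remain.
Put 21 m³ in container 2; 29 m³ remain.
Put 21 m³ in container 2; 8 m³ remain.
Put 20 m³ in container 3; 30 m³ remain.
Put 20 m³ in container 3; 10 m³ remain.
Put 20 m³ in container 4; 30 m³ remain.
Put 19 m³ in container 4; 11 m³ remain.
Put 19 m³ in container 5; 31 m³ remain.
Put 19 m³ in container 5; 12 m³ remain.
Put 19 m³ in container 6; 31 m³ remain.
Put 19 m³ in container 6; 12 m³ remain.
Put 18 m³ in container 7; 32 m³ remain.
Put 17 m³ in container 7; 15 m³ remain.
Put 17 m³ in container 8; 33 m³ remain.
Put 16 m³ in container 8; 17 m³ remain.
Put 16 m³ in container 8; 1 m³ remain.
Final containers: [21,21] [21,21] [20,20] [20,19] [19,19] [19,19] [18,17] [17,16,16].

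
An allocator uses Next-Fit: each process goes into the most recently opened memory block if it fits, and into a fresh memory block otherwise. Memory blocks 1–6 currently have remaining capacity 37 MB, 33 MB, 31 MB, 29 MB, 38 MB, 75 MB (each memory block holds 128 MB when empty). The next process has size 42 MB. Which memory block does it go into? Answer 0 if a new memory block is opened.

6

Next-Fit only looks at memory block 6, which has 75 MB free.
42 MB fits there.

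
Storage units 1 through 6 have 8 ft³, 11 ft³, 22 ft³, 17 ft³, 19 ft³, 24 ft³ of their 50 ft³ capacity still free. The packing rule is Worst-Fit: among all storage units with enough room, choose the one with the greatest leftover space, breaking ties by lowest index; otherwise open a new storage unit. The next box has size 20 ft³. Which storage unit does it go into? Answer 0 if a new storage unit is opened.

Storage units with room: storage unit 3 (22 ft³), storage unit 6 (24 ft³).
Most room is storage unit 6 with 24 ft³ free.

6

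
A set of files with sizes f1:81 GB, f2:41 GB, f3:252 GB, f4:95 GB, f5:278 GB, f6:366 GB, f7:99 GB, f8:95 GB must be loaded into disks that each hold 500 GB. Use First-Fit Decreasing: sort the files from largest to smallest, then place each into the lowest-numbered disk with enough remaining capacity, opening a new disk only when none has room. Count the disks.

3

Sorted descending: 366, 278, 252, 99, 95, 95, 81, 41.
366 GB → disk 1 (remaining 134 GB)
278 GB → disk 2 (remaining 222 GB)
252 GB → disk 3 (remaining 248 GB)
99 GB → disk 1 (remaining 35 GB)
95 GB → disk 2 (remaining 127 GB)
95 GB → disk 2 (remaining 32 GB)
81 GB → disk 3 (remaining 167 GB)
41 GB → disk 3 (remaining 126 GB)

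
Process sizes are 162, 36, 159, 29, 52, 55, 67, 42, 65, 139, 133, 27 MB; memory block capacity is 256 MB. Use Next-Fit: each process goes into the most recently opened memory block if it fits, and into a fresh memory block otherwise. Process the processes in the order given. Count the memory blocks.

5 memory blocks

memory block 1: place 162 MB, 94 MB left
memory block 1: place 36 MB, 58 MB left
memory block 2: place 159 MB, 97 MB left
memory block 2: place 29 MB, 68 MB left
memory block 2: place 52 MB, 16 MB left
memory block 3: place 55 MB, 201 MB left
memory block 3: place 67 MB, 134 MB left
memory block 3: place 42 MB, 92 MB left
memory block 3: place 65 MB, 27 MB left
memory block 4: place 139 MB, 117 MB left
memory block 5: place 133 MB, 123 MB left
memory block 5: place 27 MB, 96 MB left
Final memory blocks: [162,36] [159,29,52] [55,67,42,65] [139] [133,27].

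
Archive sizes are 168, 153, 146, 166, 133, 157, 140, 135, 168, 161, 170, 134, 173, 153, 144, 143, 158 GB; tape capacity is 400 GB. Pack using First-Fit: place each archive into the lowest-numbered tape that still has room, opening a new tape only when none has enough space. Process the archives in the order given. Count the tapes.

168 GB → tape 1 (remaining 232 GB)
153 GB → tape 1 (remaining 79 GB)
146 GB → tape 2 (remaining 254 GB)
166 GB → tape 2 (remaining 88 GB)
133 GB → tape 3 (remaining 267 GB)
157 GB → tape 3 (remaining 110 GB)
140 GB → tape 4 (remaining 260 GB)
135 GB → tape 4 (remaining 125 GB)
168 GB → tape 5 (remaining 232 GB)
161 GB → tape 5 (remaining 71 GB)
170 GB → tape 6 (remaining 230 GB)
134 GB → tape 6 (remaining 96 GB)
173 GB → tape 7 (remaining 227 GB)
153 GB → tape 7 (remaining 74 GB)
144 GB → tape 8 (remaining 256 GB)
143 GB → tape 8 (remaining 113 GB)
158 GB → tape 9 (remaining 242 GB)

9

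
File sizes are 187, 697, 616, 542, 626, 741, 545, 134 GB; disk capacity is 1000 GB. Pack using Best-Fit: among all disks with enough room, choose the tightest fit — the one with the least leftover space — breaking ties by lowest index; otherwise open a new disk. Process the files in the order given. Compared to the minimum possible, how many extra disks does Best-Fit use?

Best-Fit: [187,697] [616] [542] [626] [741,134] [545] → 6 disks.
6 files exceed 500 GB (half the capacity), and no two of those can share a disk, so at least 6 disks are needed.
So 6 is already optimal.

0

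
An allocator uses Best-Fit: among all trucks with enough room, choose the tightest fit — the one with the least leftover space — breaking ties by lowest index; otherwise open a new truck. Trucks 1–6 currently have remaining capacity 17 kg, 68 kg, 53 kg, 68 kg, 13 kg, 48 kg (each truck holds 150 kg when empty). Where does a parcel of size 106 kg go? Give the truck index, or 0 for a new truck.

No truck has ≥ 106 kg free, so a new truck is opened.

0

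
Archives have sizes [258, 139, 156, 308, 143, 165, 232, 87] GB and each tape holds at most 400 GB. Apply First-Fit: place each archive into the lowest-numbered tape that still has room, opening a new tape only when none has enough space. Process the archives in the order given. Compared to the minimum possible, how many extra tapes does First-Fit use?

First-Fit: [258,139] [156,143,87] [308] [165,232] → 4 tapes.
Total size 1488 GB; any packing needs at least ⌈1488/400⌉ = 4 tapes.
So 4 is already optimal.

0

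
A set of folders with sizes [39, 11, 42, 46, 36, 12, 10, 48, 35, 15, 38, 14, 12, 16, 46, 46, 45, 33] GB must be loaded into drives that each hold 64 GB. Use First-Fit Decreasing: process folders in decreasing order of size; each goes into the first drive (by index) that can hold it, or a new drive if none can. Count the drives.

Sorted descending: 48, 46, 46, 46, 45, 42, 39, 38, 36, 35, 33, 16, 15, 14, 12, 12, 11, 10.
48 GB → drive 1 (remaining 16 GB)
46 GB → drive 2 (remaining 18 GB)
46 GB → drive 3 (remaining 18 GB)
46 GB → drive 4 (remaining 18 GB)
45 GB → drive 5 (remaining 19 GB)
42 GB → drive 6 (remaining 22 GB)
39 GB → drive 7 (remaining 25 GB)
38 GB → drive 8 (remaining 26 GB)
36 GB → drive 9 (remaining 28 GB)
35 GB → drive 10 (remaining 29 GB)
33 GB → drive 11 (remaining 31 GB)
16 GB → drive 1 (remaining 0 GB)
15 GB → drive 2 (remaining 3 GB)
14 GB → drive 3 (remaining 4 GB)
12 GB → drive 4 (remaining 6 GB)
12 GB → drive 5 (remaining 7 GB)
11 GB → drive 6 (remaining 11 GB)
10 GB → drive 6 (remaining 1 GB)

11 drives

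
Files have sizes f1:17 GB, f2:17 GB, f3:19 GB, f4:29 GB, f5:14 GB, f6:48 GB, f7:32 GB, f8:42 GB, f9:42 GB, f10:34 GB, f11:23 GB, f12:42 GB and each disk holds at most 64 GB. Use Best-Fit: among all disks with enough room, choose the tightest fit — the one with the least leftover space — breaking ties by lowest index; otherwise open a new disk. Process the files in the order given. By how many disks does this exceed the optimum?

2

Best-Fit: [17,17,19] [29,14] [48] [32] [42] [42] [34,23] [42] → 8 disks.
Total size 359 GB; any packing needs at least ⌈359/64⌉ = 6 disks.
An optimal packing achieves that bound: [48,14] [42,19] [42,17] [42,17] [34,29] [32,23] → 6 disks.
Excess: 8 − 6 = 2.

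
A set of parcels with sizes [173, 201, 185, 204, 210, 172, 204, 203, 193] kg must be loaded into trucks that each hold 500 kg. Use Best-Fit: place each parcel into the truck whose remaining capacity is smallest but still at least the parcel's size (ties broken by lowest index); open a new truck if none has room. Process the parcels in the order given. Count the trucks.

Put 173 kg in truck 1; 327 kg remain.
Put 201 kg in truck 1; 126 kg remain.
Put 185 kg in truck 2; 315 kg remain.
Put 204 kg in truck 2; 111 kg remain.
Put 210 kg in truck 3; 290 kg remain.
Put 172 kg in truck 3; 118 kg remain.
Put 204 kg in truck 4; 296 kg remain.
Put 203 kg in truck 4; 93 kg remain.
Put 193 kg in truck 5; 307 kg remain.

5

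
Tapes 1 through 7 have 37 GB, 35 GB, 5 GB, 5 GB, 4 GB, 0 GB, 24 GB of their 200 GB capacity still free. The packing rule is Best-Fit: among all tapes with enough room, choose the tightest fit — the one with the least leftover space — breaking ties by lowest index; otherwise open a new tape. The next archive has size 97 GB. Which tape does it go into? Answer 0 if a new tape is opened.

0

No tape has ≥ 97 GB free, so a new tape is opened.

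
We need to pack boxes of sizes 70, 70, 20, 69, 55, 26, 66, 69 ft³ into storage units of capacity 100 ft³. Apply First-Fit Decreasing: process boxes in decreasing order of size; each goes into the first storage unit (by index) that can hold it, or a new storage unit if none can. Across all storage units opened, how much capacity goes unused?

Sorted descending: 70, 70, 69, 69, 66, 55, 26, 20.
Put 70 ft³ in storage unit 1; 30 ft³ remain.
Put 70 ft³ in storage unit 2; 30 ft³ remain.
Put 69 ft³ in storage unit 3; 31 ft³ remain.
Put 69 ft³ in storage unit 4; 31 ft³ remain.
Put 66 ft³ in storage unit 5; 34 ft³ remain.
Put 55 ft³ in storage unit 6; 45 ft³ remain.
Put 26 ft³ in storage unit 1; 4 ft³ remain.
Put 20 ft³ in storage unit 2; 10 ft³ remain.
6 storage units × 100 ft³ = 600 ft³; used 445 ft³; unused 155 ft³.

155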